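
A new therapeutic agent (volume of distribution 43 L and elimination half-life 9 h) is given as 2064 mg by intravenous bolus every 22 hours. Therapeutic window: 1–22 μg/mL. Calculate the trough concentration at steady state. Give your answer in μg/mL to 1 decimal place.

k = ln2/t½ = ln2/9 ≈ 0.077016 h⁻¹; fraction remaining f = e^(−kτ) = e^(−0.077016×22) ≈ 0.1837.
Single-dose peak C₀ = D/Vd = 2064/43 ≈ 48.000 μg/mL.
Steady-state trough Cmin,ss = C₀·f/(1−f) ≈ 48.000 × 0.1837/0.8163 ≈ 10.802 μg/mL.
Trough 10.8 μg/mL vs MEC 1 μg/mL: adequate.

10.8 μg/mL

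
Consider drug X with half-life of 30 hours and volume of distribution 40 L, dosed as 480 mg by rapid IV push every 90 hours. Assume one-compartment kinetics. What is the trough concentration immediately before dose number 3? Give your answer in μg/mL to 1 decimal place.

f = (1/2)^(τ/t½) = (1/2)^(90/30) ≈ 0.1250.
C₀ = D/Vd = 480/40 ≈ 12.000 μg/mL.
Before the 3rd dose, 2 doses have been given. Superposition: Cmin = C₀·(f + f²).
≈ 12.000 × (0.1250 + 0.0156) ≈ 12.000 × 0.1406 ≈ 1.687 μg/mL.

1.7 μg/mL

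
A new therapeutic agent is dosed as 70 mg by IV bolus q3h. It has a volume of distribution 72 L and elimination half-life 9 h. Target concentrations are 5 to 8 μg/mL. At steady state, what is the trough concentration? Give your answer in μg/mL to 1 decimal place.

k = ln2/t½ = ln2/9 ≈ 0.077016 h⁻¹; fraction remaining f = e^(−kτ) = e^(−0.077016×3) ≈ 0.7937.
Each bolus raises the concentration by D/Vd = 70/72 ≈ 0.972 μg/mL.
Steady-state trough Cmin,ss = C₀·f/(1−f) ≈ 0.972 × 0.7937/0.2063 ≈ 3.740 μg/mL.
Trough 3.7 μg/mL vs MEC 5 μg/mL: subtherapeutic.

3.7 μg/mL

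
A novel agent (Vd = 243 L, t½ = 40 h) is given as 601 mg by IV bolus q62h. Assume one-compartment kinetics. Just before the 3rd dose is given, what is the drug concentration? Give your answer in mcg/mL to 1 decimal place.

1.1 mcg/mL

f = (1/2)^(τ/t½) = (1/2)^(62/40) ≈ 0.3415.
C₀ = D/Vd = 601/243 ≈ 2.473 mcg/mL.
Before the 3rd dose, 2 doses have been given. Superposition: Cmin = C₀·(f + f²).
≈ 2.473 × (0.3415 + 0.1166) ≈ 2.473 × 0.4581 ≈ 1.133 mcg/mL.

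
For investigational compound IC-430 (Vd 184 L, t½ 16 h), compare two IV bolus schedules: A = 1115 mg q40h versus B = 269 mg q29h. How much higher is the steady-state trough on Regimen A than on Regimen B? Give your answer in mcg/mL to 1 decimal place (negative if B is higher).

Regimen A: f = (1/2)^(40/16) ≈ 0.1768; Cmin,ss = (1115/184)·f/(1−f) ≈ 1.301 mcg/mL.
Regimen B: f = (1/2)^(29/16) ≈ 0.2847; Cmin,ss = (269/184)·f/(1−f) ≈ 0.582 mcg/mL.
Difference ≈ 1.301 − 0.582 ≈ 0.719 mcg/mL.

0.7 mcg/mL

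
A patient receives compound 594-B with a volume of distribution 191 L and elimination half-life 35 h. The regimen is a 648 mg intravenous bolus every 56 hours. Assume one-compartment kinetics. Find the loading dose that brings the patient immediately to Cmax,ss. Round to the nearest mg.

f = (1/2)^(56/35) ≈ 0.329877; accumulation ratio R = 1/(1−f) ≈ 1.49226.
Loading dose to hit Cmax,ss on first dose: D_load = D_maint·R ≈ 648 × 1.49226 ≈ 966.98 mg.

967 mg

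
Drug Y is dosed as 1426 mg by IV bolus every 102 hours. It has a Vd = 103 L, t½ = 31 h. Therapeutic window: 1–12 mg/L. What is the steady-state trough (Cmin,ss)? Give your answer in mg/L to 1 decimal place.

Over one 102-h interval, 102/31 ≈ 3.2903 half-lives elapse, leaving f ≈ 0.1022 of each dose.
Accumulation ratio R = 1/(1 − f) ≈ 1/0.8978 ≈ 1.1138.
Each bolus raises the concentration by D/Vd = 1426/103 ≈ 13.845 mg/L.
Cmax,ss = C₀/(1 − f) ≈ 13.845/0.8978 ≈ 15.421 mg/L.
Steady-state trough Cmin,ss = Cmax,ss·f ≈ 15.421 × 0.1022 ≈ 1.576 mg/L.
Trough 1.6 mg/L vs MEC 1 mg/L: adequate.

1.6 mg/L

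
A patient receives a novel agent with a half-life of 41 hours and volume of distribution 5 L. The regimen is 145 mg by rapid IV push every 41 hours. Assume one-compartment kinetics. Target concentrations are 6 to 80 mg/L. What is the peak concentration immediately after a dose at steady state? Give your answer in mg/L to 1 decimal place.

The dosing interval is 1 half-life, so f = 2^(−1) = 0.5.
At steady state, R = 1/(1 − 0.5) = 2/1.
Single-dose peak C₀ = D/Vd = 145/5 = 29 mg/L.
Steady-state peak Cmax,ss = C₀·R = 29 × 2/1 ≈ 58.000 mg/L.
Peak 58.0 mg/L vs MTC 80 mg/L: below toxic threshold.

58.0 mg/L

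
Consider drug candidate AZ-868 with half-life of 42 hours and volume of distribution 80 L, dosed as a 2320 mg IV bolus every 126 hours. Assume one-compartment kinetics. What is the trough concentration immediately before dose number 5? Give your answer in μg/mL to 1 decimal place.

4.1 μg/mL

f = (1/2)^(τ/t½) = (1/2)^(126/42) ≈ 0.1250.
C₀ = D/Vd = 2320/80 ≈ 29.000 μg/mL.
Before the 5th dose, 4 doses have been given. Superposition: Cmin = C₀·(f + f² + … + f^4).
≈ 29.000 × (0.1250 + 0.0156 + 0.0020 + 0.0002) ≈ 29.000 × 0.1428 ≈ 4.141 μg/mL.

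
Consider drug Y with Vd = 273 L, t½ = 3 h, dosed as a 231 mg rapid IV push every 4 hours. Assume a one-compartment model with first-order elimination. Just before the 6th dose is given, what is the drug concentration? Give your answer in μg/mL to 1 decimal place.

f = (1/2)^(τ/t½) = (1/2)^(4/3) ≈ 0.3969.
C₀ = D/Vd = 231/273 ≈ 0.846 μg/mL.
Before the 6th dose, 5 doses have been given. Superposition: Cmin = C₀·(f + f² + … + f^5).
≈ 0.846 × (0.3969 + 0.1575 + 0.0625 + 0.0248 + 0.0098) ≈ 0.846 × 0.6515 ≈ 0.551 μg/mL.

0.6 μg/mL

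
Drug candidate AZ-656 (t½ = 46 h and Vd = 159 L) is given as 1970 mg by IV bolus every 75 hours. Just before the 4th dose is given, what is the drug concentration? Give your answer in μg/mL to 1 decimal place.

5.7 μg/mL

f = (1/2)^(τ/t½) = (1/2)^(75/46) ≈ 0.3230.
C₀ = D/Vd = 1970/159 ≈ 12.390 μg/mL.
Before the 4th dose, 3 doses have been given. Superposition: Cmin = C₀·(f + f² + … + f^3).
≈ 12.390 × (0.3230 + 0.1043 + 0.0337) ≈ 12.390 × 0.4610 ≈ 5.712 μg/mL.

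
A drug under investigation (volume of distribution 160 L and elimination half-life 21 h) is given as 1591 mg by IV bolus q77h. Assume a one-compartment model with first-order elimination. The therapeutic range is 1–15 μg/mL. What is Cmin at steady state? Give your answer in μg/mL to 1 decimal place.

τ/t½ = 77/21 ≈ 3.6667, so fraction remaining f = (1/2)^(77/21) ≈ 0.0787.
Each bolus raises the concentration by D/Vd = 1591/160 ≈ 9.944 μg/mL.
Steady-state trough Cmin,ss = C₀·f/(1−f) ≈ 9.944 × 0.0787/0.9213 ≈ 0.849 μg/mL.
Trough 0.8 μg/mL vs MEC 1 μg/mL: subtherapeutic.

0.8 μg/mL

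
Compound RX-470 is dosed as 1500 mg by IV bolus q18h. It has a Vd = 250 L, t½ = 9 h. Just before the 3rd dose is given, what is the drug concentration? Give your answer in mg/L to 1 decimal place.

1.9 mg/L

f = (1/2)^(τ/t½) = (1/2)^(18/9) ≈ 0.2500.
C₀ = D/Vd = 1500/250 ≈ 6.000 mg/L.
Before the 3rd dose, 2 doses have been given. Superposition: Cmin = C₀·(f + f²).
≈ 6.000 × (0.2500 + 0.0625) ≈ 6.000 × 0.3125 ≈ 1.875 mg/L.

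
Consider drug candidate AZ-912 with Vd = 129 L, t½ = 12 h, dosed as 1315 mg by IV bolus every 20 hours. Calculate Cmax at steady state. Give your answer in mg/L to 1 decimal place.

k = ln2/t½ = ln2/12 ≈ 0.057762 h⁻¹; fraction remaining f = e^(−kτ) = e^(−0.057762×20) ≈ 0.3150.
Accumulation ratio R = 1/(1 − f) ≈ 1/0.6850 ≈ 1.4599.
Single-dose peak C₀ = D/Vd = 1315/129 ≈ 10.194 mg/L.
Steady-state peak Cmax,ss = C₀·R ≈ 10.194 × 1.4599 ≈ 14.882 mg/L.

14.9 mg/L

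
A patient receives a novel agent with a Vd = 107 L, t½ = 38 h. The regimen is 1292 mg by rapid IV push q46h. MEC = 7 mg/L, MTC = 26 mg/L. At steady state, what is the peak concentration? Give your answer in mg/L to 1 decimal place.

21.3 mg/L

τ/t½ = 46/38 ≈ 1.2105, so fraction remaining f = (1/2)^(46/38) ≈ 0.4321.
At steady state, accumulation factor R = 1/(1 − e^(−kτ)) ≈ 1.7609.
Each bolus raises the concentration by D/Vd = 1292/107 ≈ 12.075 mg/L.
Steady-state peak Cmax,ss = C₀·R ≈ 12.075 × 1.7609 ≈ 21.263 mg/L.
Peak 21.3 mg/L vs MTC 26 mg/L: below toxic threshold.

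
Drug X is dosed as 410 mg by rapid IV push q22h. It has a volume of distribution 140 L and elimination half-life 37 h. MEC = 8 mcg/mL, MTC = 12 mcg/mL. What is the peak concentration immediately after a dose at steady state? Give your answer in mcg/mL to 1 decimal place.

8.7 mcg/mL

Over one 22-h interval, 22/37 ≈ 0.59459 half-lives elapse, leaving f ≈ 0.6622 of each dose.
At steady state, accumulation factor R = 1/(1 − e^(−kτ)) ≈ 2.9603.
Single-dose peak C₀ = D/Vd = 410/140 ≈ 2.929 mcg/mL.
Steady-state peak Cmax,ss = C₀·R ≈ 2.929 × 2.9603 ≈ 8.671 mcg/mL.
Peak 8.7 mcg/mL vs MTC 12 mcg/mL: below toxic threshold.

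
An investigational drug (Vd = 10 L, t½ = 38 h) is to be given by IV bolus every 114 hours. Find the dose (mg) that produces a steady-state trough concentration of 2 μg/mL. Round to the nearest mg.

τ/t½ = 114/38 ≈ 3, so f = (1/2)^(114/38) ≈ 0.125000.
Cmin,ss = (D/Vd)·f/(1−f), so D = Cmin,ss·Vd·(1−f)/f.
D = 2 × 10 × (1−f)/f ≈ 2 × 10 × 7.00000 ≈ 140.00 mg.

140 mg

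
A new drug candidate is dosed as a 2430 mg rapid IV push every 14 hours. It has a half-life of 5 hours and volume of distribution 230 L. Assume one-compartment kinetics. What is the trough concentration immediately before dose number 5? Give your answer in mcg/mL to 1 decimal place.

1.8 mcg/mL

f = (1/2)^(τ/t½) = (1/2)^(14/5) ≈ 0.1436.
C₀ = D/Vd = 2430/230 ≈ 10.565 mcg/mL.
Before the 5th dose, 4 doses have been given. Superposition: Cmin = C₀·(f + f² + … + f^4).
≈ 10.565 × (0.1436 + 0.0206 + 0.0030 + 0.0004) ≈ 10.565 × 0.1676 ≈ 1.771 mcg/mL.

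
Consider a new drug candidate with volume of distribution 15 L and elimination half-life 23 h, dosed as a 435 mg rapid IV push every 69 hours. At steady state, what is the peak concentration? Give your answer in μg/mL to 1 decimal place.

33.1 μg/mL

The dosing interval is 3 half-lives, so f = 2^(−3) = 0.125.
At steady state, R = 1/(1 − 0.125) = 8/7.
Single-dose peak C₀ = D/Vd = 435/15 = 29 μg/mL.
Steady-state peak Cmax,ss = C₀·R = 29 × 8/7 ≈ 33.143 μg/mL.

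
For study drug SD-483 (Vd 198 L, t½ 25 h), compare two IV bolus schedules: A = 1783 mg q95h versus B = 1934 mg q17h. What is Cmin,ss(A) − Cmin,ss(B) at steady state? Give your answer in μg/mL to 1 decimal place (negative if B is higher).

Regimen A: f = (1/2)^(95/25) ≈ 0.0718; Cmin,ss = (1783/198)·f/(1−f) ≈ 0.697 μg/mL.
Regimen B: f = (1/2)^(17/25) ≈ 0.6242; Cmin,ss = (1934/198)·f/(1−f) ≈ 16.224 μg/mL.
Difference ≈ 0.697 − 16.224 ≈ -15.527 μg/mL.

-15.5 μg/mL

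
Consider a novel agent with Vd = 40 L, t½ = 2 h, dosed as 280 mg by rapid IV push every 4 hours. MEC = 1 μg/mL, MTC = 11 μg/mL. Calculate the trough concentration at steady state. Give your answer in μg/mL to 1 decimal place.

The dosing interval is 2 half-lives, so f = 2^(−2) = 0.25.
Accumulation ratio R = 1/(1 − f) = 1/0.75 = 4/3.
Single-dose peak C₀ = D/Vd = 280/40 = 7 μg/mL.
Steady-state peak Cmax,ss = C₀·R = 7 × 4/3 ≈ 9.333 μg/mL.
Steady-state trough Cmin,ss = Cmax,ss·f ≈ 9.333 × 0.25 ≈ 2.333 μg/mL.
Trough 2.3 μg/mL vs MEC 1 μg/mL: adequate.

2.3 μg/mL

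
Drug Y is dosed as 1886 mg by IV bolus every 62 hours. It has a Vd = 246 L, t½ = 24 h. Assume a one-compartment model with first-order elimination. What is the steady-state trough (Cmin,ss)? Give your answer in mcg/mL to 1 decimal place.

k = ln2/t½ = ln2/24 ≈ 0.028881 h⁻¹; fraction remaining f = e^(−kτ) = e^(−0.028881×62) ≈ 0.1669.
Single-dose peak C₀ = D/Vd = 1886/246 ≈ 7.667 mcg/mL.
Steady-state trough Cmin,ss = C₀·f/(1−f) ≈ 7.667 × 0.1669/0.8331 ≈ 1.536 mcg/mL.

1.5 mcg/mL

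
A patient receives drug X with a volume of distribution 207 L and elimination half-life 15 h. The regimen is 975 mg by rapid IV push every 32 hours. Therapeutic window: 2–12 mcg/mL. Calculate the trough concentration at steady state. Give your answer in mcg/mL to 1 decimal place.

1.4 mcg/mL

Over one 32-h interval, 32/15 ≈ 2.1333 half-lives elapse, leaving f ≈ 0.2279 of each dose.
Single-dose peak C₀ = D/Vd = 975/207 ≈ 4.710 mcg/mL.
Steady-state trough Cmin,ss = C₀·f/(1−f) ≈ 4.710 × 0.2279/0.7721 ≈ 1.390 mcg/mL.
Trough 1.4 mcg/mL vs MEC 2 mcg/mL: subtherapeutic.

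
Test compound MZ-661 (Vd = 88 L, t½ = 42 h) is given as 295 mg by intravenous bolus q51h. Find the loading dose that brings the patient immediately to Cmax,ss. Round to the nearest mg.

f = (1/2)^(51/42) ≈ 0.430986; accumulation ratio R = 1/(1−f) ≈ 1.75743.
Loading dose to hit Cmax,ss on first dose: D_load = D_maint·R ≈ 295 × 1.75743 ≈ 518.44 mg.

518 mg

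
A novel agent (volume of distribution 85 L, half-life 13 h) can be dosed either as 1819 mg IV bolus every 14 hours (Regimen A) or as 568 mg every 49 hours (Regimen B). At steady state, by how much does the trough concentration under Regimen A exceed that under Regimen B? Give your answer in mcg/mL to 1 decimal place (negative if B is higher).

Regimen A: f = (1/2)^(14/13) ≈ 0.4740; Cmin,ss = (1819/85)·f/(1−f) ≈ 19.284 mcg/mL.
Regimen B: f = (1/2)^(49/13) ≈ 0.0733; Cmin,ss = (568/85)·f/(1−f) ≈ 0.529 mcg/mL.
Difference ≈ 19.284 − 0.529 ≈ 18.755 mcg/mL.

18.8 mcg/mL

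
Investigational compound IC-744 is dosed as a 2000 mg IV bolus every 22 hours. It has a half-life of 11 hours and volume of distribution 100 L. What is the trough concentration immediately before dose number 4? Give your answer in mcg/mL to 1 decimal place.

f = (1/2)^(τ/t½) = (1/2)^(22/11) ≈ 0.2500.
C₀ = D/Vd = 2000/100 ≈ 20.000 mcg/mL.
Before the 4th dose, 3 doses have been given. Superposition: Cmin = C₀·(f + f² + … + f^3).
≈ 20.000 × (0.2500 + 0.0625 + 0.0156) ≈ 20.000 × 0.3281 ≈ 6.562 mcg/mL.

6.6 mcg/mL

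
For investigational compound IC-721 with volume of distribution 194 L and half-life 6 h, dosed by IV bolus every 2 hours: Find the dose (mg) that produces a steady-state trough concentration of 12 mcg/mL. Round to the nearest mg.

τ/t½ = 2/6 ≈ 0.33333, so f = (1/2)^(2/6) ≈ 0.793701.
Cmin,ss = (D/Vd)·f/(1−f), so D = Cmin,ss·Vd·(1−f)/f.
D = 12 × 194 × (1−f)/f ≈ 12 × 194 × 0.25992 ≈ 605.09 mg.

605 mg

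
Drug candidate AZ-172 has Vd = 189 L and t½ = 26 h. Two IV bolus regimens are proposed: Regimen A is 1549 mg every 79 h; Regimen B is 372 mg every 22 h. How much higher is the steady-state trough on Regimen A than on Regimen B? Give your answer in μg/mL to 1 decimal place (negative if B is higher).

-1.3 μg/mL

Regimen A: f = (1/2)^(79/26) ≈ 0.1217; Cmin,ss = (1549/189)·f/(1−f) ≈ 1.136 μg/mL.
Regimen B: f = (1/2)^(22/26) ≈ 0.5563; Cmin,ss = (372/189)·f/(1−f) ≈ 2.468 μg/mL.
Difference ≈ 1.136 − 2.468 ≈ -1.332 μg/mL.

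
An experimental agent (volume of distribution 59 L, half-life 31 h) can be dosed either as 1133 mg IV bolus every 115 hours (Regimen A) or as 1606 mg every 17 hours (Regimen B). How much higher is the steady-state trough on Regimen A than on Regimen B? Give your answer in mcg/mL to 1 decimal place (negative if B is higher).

-57.3 mcg/mL

Regimen A: f = (1/2)^(115/31) ≈ 0.0764; Cmin,ss = (1133/59)·f/(1−f) ≈ 1.589 mcg/mL.
Regimen B: f = (1/2)^(17/31) ≈ 0.6838; Cmin,ss = (1606/59)·f/(1−f) ≈ 58.865 mcg/mL.
Difference ≈ 1.589 − 58.865 ≈ -57.276 mcg/mL.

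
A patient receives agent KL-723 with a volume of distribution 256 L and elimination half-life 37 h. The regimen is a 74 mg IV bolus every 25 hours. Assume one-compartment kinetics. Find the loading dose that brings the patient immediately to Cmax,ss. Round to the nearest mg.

f = (1/2)^(25/37) ≈ 0.626039; accumulation ratio R = 1/(1−f) ≈ 2.67408.
Loading dose to hit Cmax,ss on first dose: D_load = D_maint·R ≈ 74 × 2.67408 ≈ 197.88 mg.

198 mg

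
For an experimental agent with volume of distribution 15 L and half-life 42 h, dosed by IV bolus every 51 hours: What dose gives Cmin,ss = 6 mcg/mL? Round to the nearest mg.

119 mg

τ/t½ = 51/42 ≈ 1.2143, so f = (1/2)^(51/42) ≈ 0.430986.
Cmin,ss = (D/Vd)·f/(1−f), so D = Cmin,ss·Vd·(1−f)/f.
D = 6 × 15 × (1−f)/f ≈ 6 × 15 × 1.32026 ≈ 118.82 mg.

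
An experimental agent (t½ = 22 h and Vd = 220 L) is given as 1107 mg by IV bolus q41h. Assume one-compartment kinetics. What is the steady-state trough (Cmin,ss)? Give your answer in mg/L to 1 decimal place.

τ/t½ = 41/22 ≈ 1.8636, so fraction remaining f = (1/2)^(41/22) ≈ 0.2748.
At steady state, accumulation factor R = 1/(1 − e^(−kτ)) ≈ 1.3789.
Each bolus raises the concentration by D/Vd = 1107/220 ≈ 5.032 mg/L.
Cmax,ss = C₀/(1 − f) ≈ 5.032/0.7252 ≈ 6.939 mg/L.
One interval later, Cmin,ss = Cmax,ss·e^(−kτ) ≈ 6.939 × 0.2748 ≈ 1.907 mg/L.

1.9 mg/L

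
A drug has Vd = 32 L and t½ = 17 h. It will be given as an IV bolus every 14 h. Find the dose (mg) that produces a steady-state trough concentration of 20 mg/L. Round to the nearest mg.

τ/t½ = 14/17 ≈ 0.82353, so f = (1/2)^(14/17) ≈ 0.565058.
Cmin,ss = (D/Vd)·f/(1−f), so D = Cmin,ss·Vd·(1−f)/f.
D = 20 × 32 × (1−f)/f ≈ 20 × 32 × 0.76973 ≈ 492.63 mg.

493 mg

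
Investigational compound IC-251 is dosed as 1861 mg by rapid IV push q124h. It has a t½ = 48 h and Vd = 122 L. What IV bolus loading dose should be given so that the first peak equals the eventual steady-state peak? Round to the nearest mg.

2234 mg

f = (1/2)^(124/48) ≈ 0.166855; accumulation ratio R = 1/(1−f) ≈ 1.20027.
Loading dose to hit Cmax,ss on first dose: D_load = D_maint·R ≈ 1861 × 1.20027 ≈ 2233.70 mg.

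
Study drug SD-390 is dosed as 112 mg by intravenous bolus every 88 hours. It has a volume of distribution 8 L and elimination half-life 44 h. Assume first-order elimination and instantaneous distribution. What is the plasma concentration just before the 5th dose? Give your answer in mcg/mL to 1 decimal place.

f = (1/2)^(τ/t½) = (1/2)^(88/44) ≈ 0.2500.
C₀ = D/Vd = 112/8 ≈ 14.000 mcg/mL.
Before the 5th dose, 4 doses have been given. Superposition: Cmin = C₀·(f + f² + … + f^4).
≈ 14.000 × (0.2500 + 0.0625 + 0.0156 + 0.0039) ≈ 14.000 × 0.3320 ≈ 4.648 mcg/mL.

4.6 mcg/mL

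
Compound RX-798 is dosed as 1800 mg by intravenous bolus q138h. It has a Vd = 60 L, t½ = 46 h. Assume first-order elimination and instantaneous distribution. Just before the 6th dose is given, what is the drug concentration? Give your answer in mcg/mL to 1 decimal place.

f = (1/2)^(τ/t½) = (1/2)^(138/46) ≈ 0.1250.
C₀ = D/Vd = 1800/60 ≈ 30.000 mcg/mL.
Before the 6th dose, 5 doses have been given. Superposition: Cmin = C₀·(f + f² + … + f^5).
≈ 30.000 × (0.1250 + 0.0156 + 0.0020 + 0.0002 + 0.0000) ≈ 30.000 × 0.1428 ≈ 4.284 mcg/mL.

4.3 mcg/mL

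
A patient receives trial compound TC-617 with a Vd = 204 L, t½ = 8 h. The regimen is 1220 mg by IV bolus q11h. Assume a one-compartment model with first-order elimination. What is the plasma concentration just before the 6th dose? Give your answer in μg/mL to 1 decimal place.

f = (1/2)^(τ/t½) = (1/2)^(11/8) ≈ 0.3856.
C₀ = D/Vd = 1220/204 ≈ 5.980 μg/mL.
Before the 6th dose, 5 doses have been given. Superposition: Cmin = C₀·(f + f² + … + f^5).
≈ 5.980 × (0.3856 + 0.1487 + 0.0573 + 0.0221 + 0.0085) ≈ 5.980 × 0.6222 ≈ 3.721 μg/mL.

3.7 μg/mL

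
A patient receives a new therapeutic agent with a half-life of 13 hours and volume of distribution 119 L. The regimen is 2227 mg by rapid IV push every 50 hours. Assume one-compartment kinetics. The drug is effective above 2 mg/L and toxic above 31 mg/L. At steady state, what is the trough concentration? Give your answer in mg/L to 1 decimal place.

1.4 mg/L

k = ln2/t½ = ln2/13 ≈ 0.053319 h⁻¹; fraction remaining f = e^(−kτ) = e^(−0.053319×50) ≈ 0.0695.
Accumulation ratio R = 1/(1 − f) ≈ 1/0.9305 ≈ 1.0747.
Single-dose peak C₀ = D/Vd = 2227/119 ≈ 18.714 mg/L.
Steady-state peak Cmax,ss = C₀·R ≈ 18.714 × 1.0747 ≈ 20.112 mg/L.
One interval later, Cmin,ss = Cmax,ss·e^(−kτ) ≈ 20.112 × 0.0695 ≈ 1.398 mg/L.
Trough 1.4 mg/L vs MEC 2 mg/L: subtherapeutic.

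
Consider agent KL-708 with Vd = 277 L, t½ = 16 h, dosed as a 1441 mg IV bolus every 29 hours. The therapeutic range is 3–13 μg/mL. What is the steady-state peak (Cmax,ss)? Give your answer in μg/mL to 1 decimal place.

7.3 μg/mL

τ/t½ = 29/16 ≈ 1.8125, so fraction remaining f = (1/2)^(29/16) ≈ 0.2847.
Accumulation ratio R = 1/(1 − f) ≈ 1/0.7153 ≈ 1.3980.
Each bolus raises the concentration by D/Vd = 1441/277 ≈ 5.202 μg/mL.
Cmax,ss = C₀/(1 − f) ≈ 5.202/0.7153 ≈ 7.272 μg/mL.
Peak 7.3 μg/mL vs MTC 13 μg/mL: below toxic threshold.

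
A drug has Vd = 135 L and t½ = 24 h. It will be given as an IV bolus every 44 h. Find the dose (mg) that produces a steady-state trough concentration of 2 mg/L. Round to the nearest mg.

692 mg

τ/t½ = 44/24 ≈ 1.8333, so f = (1/2)^(44/24) ≈ 0.280616.
Cmin,ss = (D/Vd)·f/(1−f), so D = Cmin,ss·Vd·(1−f)/f.
D = 2 × 135 × (1−f)/f ≈ 2 × 135 × 2.56359 ≈ 692.17 mg.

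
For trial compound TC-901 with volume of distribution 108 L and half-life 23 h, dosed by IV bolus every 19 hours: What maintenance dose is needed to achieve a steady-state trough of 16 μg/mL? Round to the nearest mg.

τ/t½ = 19/23 ≈ 0.82609, so f = (1/2)^(19/23) ≈ 0.564057.
Cmin,ss = (D/Vd)·f/(1−f), so D = Cmin,ss·Vd·(1−f)/f.
D = 16 × 108 × (1−f)/f ≈ 16 × 108 × 0.77287 ≈ 1335.52 mg.

1336 mg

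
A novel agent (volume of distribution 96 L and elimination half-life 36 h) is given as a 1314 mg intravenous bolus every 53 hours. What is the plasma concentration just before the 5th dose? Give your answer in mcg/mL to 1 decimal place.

7.6 mcg/mL

f = (1/2)^(τ/t½) = (1/2)^(53/36) ≈ 0.3604.
C₀ = D/Vd = 1314/96 ≈ 13.688 mcg/mL.
Before the 5th dose, 4 doses have been given. Superposition: Cmin = C₀·(f + f² + … + f^4).
≈ 13.688 × (0.3604 + 0.1299 + 0.0468 + 0.0169) ≈ 13.688 × 0.5540 ≈ 7.583 mcg/mL.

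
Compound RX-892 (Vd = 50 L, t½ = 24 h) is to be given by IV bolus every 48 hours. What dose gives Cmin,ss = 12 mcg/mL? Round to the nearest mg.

τ/t½ = 48/24 ≈ 2, so f = (1/2)^(48/24) ≈ 0.250000.
Cmin,ss = (D/Vd)·f/(1−f), so D = Cmin,ss·Vd·(1−f)/f.
D = 12 × 50 × (1−f)/f ≈ 12 × 50 × 3.00000 ≈ 1800.00 mg.

1800 mg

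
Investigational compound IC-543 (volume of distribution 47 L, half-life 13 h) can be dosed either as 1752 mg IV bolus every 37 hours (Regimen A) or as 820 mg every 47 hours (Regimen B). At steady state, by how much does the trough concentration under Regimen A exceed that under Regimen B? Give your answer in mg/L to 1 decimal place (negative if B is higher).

Regimen A: f = (1/2)^(37/13) ≈ 0.1391; Cmin,ss = (1752/47)·f/(1−f) ≈ 6.023 mg/L.
Regimen B: f = (1/2)^(47/13) ≈ 0.0816; Cmin,ss = (820/47)·f/(1−f) ≈ 1.550 mg/L.
Difference ≈ 6.023 − 1.550 ≈ 4.473 mg/L.

4.5 mg/L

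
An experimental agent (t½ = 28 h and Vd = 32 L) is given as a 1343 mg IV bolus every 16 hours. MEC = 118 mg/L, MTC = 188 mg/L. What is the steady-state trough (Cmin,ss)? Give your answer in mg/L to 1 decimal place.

86.4 mg/L

k = ln2/t½ = ln2/28 ≈ 0.024755 h⁻¹; fraction remaining f = e^(−kτ) = e^(−0.024755×16) ≈ 0.6730.
Accumulation ratio R = 1/(1 − f) ≈ 1/0.3270 ≈ 3.0581.
Single-dose peak C₀ = D/Vd = 1343/32 ≈ 41.969 mg/L.
Cmax,ss = C₀/(1 − f) ≈ 41.969/0.3270 ≈ 128.346 mg/L.
Steady-state trough Cmin,ss = Cmax,ss·f ≈ 128.346 × 0.6730 ≈ 86.377 mg/L.
Trough 86.4 mg/L vs MEC 118 mg/L: subtherapeutic.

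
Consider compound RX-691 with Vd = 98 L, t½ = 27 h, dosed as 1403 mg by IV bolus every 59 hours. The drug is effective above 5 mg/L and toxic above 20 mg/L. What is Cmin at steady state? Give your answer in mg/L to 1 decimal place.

4.0 mg/L

k = ln2/t½ = ln2/27 ≈ 0.025672 h⁻¹; fraction remaining f = e^(−kτ) = e^(−0.025672×59) ≈ 0.2199.
Accumulation ratio R = 1/(1 − f) ≈ 1/0.7801 ≈ 1.2819.
Each bolus raises the concentration by D/Vd = 1403/98 ≈ 14.316 mg/L.
Steady-state peak Cmax,ss = C₀·R ≈ 14.316 × 1.2819 ≈ 18.352 mg/L.
One interval later, Cmin,ss = Cmax,ss·e^(−kτ) ≈ 18.352 × 0.2199 ≈ 4.036 mg/L.
Trough 4.0 mg/L vs MEC 5 mg/L: subtherapeutic.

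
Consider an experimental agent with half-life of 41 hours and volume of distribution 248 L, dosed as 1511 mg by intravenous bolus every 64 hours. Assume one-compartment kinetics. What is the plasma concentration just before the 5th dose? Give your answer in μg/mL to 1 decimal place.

3.1 μg/mL

f = (1/2)^(τ/t½) = (1/2)^(64/41) ≈ 0.3389.
C₀ = D/Vd = 1511/248 ≈ 6.093 μg/mL.
Before the 5th dose, 4 doses have been given. Superposition: Cmin = C₀·(f + f² + … + f^4).
≈ 6.093 × (0.3389 + 0.1149 + 0.0389 + 0.0132) ≈ 6.093 × 0.5059 ≈ 3.082 μg/mL.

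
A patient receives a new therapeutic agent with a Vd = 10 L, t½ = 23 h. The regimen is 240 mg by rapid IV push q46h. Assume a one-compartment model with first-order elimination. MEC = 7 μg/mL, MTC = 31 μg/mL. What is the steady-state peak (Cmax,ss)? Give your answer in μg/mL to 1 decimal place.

τ = 46 h = 2 half-lives, so f = (1/2)^2 = 0.25.
Accumulation ratio R = 1/(1 − f) = 1/0.75 = 4/3.
Single-dose peak C₀ = D/Vd = 240/10 = 24 μg/mL.
Steady-state peak Cmax,ss = C₀·R = 24 × 4/3 ≈ 32.000 μg/mL.
Peak 32.0 μg/mL vs MTC 31 μg/mL: exceeds toxic threshold.

32.0 μg/mL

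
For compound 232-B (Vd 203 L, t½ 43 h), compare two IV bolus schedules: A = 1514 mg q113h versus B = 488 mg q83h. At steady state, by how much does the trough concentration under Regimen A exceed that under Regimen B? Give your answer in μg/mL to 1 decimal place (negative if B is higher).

0.6 μg/mL

Regimen A: f = (1/2)^(113/43) ≈ 0.1618; Cmin,ss = (1514/203)·f/(1−f) ≈ 1.440 μg/mL.
Regimen B: f = (1/2)^(83/43) ≈ 0.2624; Cmin,ss = (488/203)·f/(1−f) ≈ 0.855 μg/mL.
Difference ≈ 1.440 − 0.855 ≈ 0.585 μg/mL.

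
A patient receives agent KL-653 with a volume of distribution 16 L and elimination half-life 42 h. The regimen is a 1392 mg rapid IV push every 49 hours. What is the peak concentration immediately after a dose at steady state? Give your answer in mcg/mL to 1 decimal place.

k = ln2/t½ = ln2/42 ≈ 0.016504 h⁻¹; fraction remaining f = e^(−kτ) = e^(−0.016504×49) ≈ 0.4454.
Accumulation ratio R = 1/(1 − f) ≈ 1/0.5546 ≈ 1.8031.
Each bolus raises the concentration by D/Vd = 1392/16 ≈ 87.000 mcg/mL.
Cmax,ss = C₀/(1 − f) ≈ 87.000/0.5546 ≈ 156.870 mcg/mL.

156.9 mcg/mL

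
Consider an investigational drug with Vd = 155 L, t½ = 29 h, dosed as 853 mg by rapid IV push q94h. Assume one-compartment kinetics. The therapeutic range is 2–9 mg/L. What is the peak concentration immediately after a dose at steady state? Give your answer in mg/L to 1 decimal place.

k = ln2/t½ = ln2/29 ≈ 0.023902 h⁻¹; fraction remaining f = e^(−kτ) = e^(−0.023902×94) ≈ 0.1057.
Accumulation ratio R = 1/(1 − f) ≈ 1/0.8943 ≈ 1.1182.
Single-dose peak C₀ = D/Vd = 853/155 ≈ 5.503 mg/L.
Cmax,ss = C₀/(1 − f) ≈ 5.503/0.8943 ≈ 6.153 mg/L.
Peak 6.2 mg/L vs MTC 9 mg/L: below toxic threshold.

6.2 mg/L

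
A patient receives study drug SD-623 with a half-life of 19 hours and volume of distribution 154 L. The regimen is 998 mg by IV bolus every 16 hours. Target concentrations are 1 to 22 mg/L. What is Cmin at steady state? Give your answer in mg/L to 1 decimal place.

8.2 mg/L

τ/t½ = 16/19 ≈ 0.84211, so fraction remaining f = (1/2)^(16/19) ≈ 0.5578.
At steady state, accumulation factor R = 1/(1 − e^(−kτ)) ≈ 2.2614.
Each bolus raises the concentration by D/Vd = 998/154 ≈ 6.481 mg/L.
Cmax,ss = C₀/(1 − f) ≈ 6.481/0.4422 ≈ 14.656 mg/L.
Steady-state trough Cmin,ss = Cmax,ss·f ≈ 14.656 × 0.5578 ≈ 8.175 mg/L.
Trough 8.2 mg/L vs MEC 1 mg/L: adequate.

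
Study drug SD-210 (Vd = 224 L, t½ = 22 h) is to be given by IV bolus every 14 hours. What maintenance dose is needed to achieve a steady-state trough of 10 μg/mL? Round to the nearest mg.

τ/t½ = 14/22 ≈ 0.63636, so f = (1/2)^(14/22) ≈ 0.643332.
Cmin,ss = (D/Vd)·f/(1−f), so D = Cmin,ss·Vd·(1−f)/f.
D = 10 × 224 × (1−f)/f ≈ 10 × 224 × 0.55441 ≈ 1241.88 mg.

1242 mg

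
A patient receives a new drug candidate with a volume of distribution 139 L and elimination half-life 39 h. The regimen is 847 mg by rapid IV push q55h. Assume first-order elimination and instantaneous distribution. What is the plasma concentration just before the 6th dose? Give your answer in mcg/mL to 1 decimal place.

3.6 mcg/mL

f = (1/2)^(τ/t½) = (1/2)^(55/39) ≈ 0.3762.
C₀ = D/Vd = 847/139 ≈ 6.094 mcg/mL.
Before the 6th dose, 5 doses have been given. Superposition: Cmin = C₀·(f + f² + … + f^5).
≈ 6.094 × (0.3762 + 0.1415 + 0.0532 + 0.0200 + 0.0075) ≈ 6.094 × 0.5984 ≈ 3.647 mcg/mL.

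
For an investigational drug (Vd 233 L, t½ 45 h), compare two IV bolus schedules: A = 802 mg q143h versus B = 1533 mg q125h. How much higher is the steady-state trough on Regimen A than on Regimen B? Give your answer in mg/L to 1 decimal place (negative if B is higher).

Regimen A: f = (1/2)^(143/45) ≈ 0.1105; Cmin,ss = (802/233)·f/(1−f) ≈ 0.428 mg/L.
Regimen B: f = (1/2)^(125/45) ≈ 0.1458; Cmin,ss = (1533/233)·f/(1−f) ≈ 1.123 mg/L.
Difference ≈ 0.428 − 1.123 ≈ -0.695 mg/L.

-0.7 mg/L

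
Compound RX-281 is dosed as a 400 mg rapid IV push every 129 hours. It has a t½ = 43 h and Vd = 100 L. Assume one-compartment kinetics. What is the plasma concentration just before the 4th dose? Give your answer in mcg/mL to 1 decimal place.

f = (1/2)^(τ/t½) = (1/2)^(129/43) ≈ 0.1250.
C₀ = D/Vd = 400/100 ≈ 4.000 mcg/mL.
Before the 4th dose, 3 doses have been given. Superposition: Cmin = C₀·(f + f² + … + f^3).
≈ 4.000 × (0.1250 + 0.0156 + 0.0020) ≈ 4.000 × 0.1426 ≈ 0.570 mcg/mL.

0.6 mcg/mL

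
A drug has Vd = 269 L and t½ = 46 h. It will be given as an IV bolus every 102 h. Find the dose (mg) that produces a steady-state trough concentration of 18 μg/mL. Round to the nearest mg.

17676 mg

τ/t½ = 102/46 ≈ 2.2174, so f = (1/2)^(102/46) ≈ 0.215030.
Cmin,ss = (D/Vd)·f/(1−f), so D = Cmin,ss·Vd·(1−f)/f.
D = 18 × 269 × (1−f)/f ≈ 18 × 269 × 3.65051 ≈ 17675.77 mg.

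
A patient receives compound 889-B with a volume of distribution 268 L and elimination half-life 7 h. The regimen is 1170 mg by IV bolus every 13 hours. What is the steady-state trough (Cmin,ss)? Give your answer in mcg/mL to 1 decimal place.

k = ln2/t½ = ln2/7 ≈ 0.099021 h⁻¹; fraction remaining f = e^(−kτ) = e^(−0.099021×13) ≈ 0.2760.
Single-dose peak C₀ = D/Vd = 1170/268 ≈ 4.366 mcg/mL.
Steady-state trough Cmin,ss = C₀·f/(1−f) ≈ 4.366 × 0.2760/0.7240 ≈ 1.664 mcg/mL.

1.7 mcg/mL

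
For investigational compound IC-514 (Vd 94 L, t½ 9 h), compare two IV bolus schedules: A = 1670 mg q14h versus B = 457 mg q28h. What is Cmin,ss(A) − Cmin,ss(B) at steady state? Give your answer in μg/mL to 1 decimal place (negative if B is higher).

Regimen A: f = (1/2)^(14/9) ≈ 0.3402; Cmin,ss = (1670/94)·f/(1−f) ≈ 9.160 μg/mL.
Regimen B: f = (1/2)^(28/9) ≈ 0.1157; Cmin,ss = (457/94)·f/(1−f) ≈ 0.636 μg/mL.
Difference ≈ 9.160 − 0.636 ≈ 8.524 μg/mL.

8.5 μg/mL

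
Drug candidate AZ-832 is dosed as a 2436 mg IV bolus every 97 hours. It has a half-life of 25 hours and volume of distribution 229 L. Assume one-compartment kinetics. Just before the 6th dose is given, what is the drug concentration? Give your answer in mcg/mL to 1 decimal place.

f = (1/2)^(τ/t½) = (1/2)^(97/25) ≈ 0.0679.
C₀ = D/Vd = 2436/229 ≈ 10.638 mcg/mL.
Before the 6th dose, 5 doses have been given. Superposition: Cmin = C₀·(f + f² + … + f^5).
≈ 10.638 × (0.0679 + 0.0046 + 0.0003 + 0.0000 + 0.0000) ≈ 10.638 × 0.0728 ≈ 0.774 mcg/mL.

0.8 mcg/mL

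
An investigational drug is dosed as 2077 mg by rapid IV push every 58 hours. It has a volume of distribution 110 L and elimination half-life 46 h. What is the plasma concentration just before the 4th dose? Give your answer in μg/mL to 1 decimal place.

f = (1/2)^(τ/t½) = (1/2)^(58/46) ≈ 0.4173.
C₀ = D/Vd = 2077/110 ≈ 18.882 μg/mL.
Before the 4th dose, 3 doses have been given. Superposition: Cmin = C₀·(f + f² + … + f^3).
≈ 18.882 × (0.4173 + 0.1741 + 0.0727) ≈ 18.882 × 0.6641 ≈ 12.540 μg/mL.

12.5 μg/mL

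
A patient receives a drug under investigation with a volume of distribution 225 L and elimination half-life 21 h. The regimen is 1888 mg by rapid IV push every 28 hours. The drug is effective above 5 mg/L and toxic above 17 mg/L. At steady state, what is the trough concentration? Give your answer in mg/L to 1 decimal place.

5.5 mg/L

k = ln2/t½ = ln2/21 ≈ 0.033007 h⁻¹; fraction remaining f = e^(−kτ) = e^(−0.033007×28) ≈ 0.3969.
Accumulation ratio R = 1/(1 − f) ≈ 1/0.6031 ≈ 1.6581.
Single-dose peak C₀ = D/Vd = 1888/225 ≈ 8.391 mg/L.
Cmax,ss = C₀/(1 − f) ≈ 8.391/0.6031 ≈ 13.913 mg/L.
Steady-state trough Cmin,ss = Cmax,ss·f ≈ 13.913 × 0.3969 ≈ 5.522 mg/L.
Trough 5.5 mg/L vs MEC 5 mg/L: adequate.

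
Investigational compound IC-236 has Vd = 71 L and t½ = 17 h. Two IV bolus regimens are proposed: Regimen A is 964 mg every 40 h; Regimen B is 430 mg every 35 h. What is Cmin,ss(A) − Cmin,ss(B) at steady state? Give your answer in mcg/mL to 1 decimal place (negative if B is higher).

Regimen A: f = (1/2)^(40/17) ≈ 0.1957; Cmin,ss = (964/71)·f/(1−f) ≈ 3.304 mcg/mL.
Regimen B: f = (1/2)^(35/17) ≈ 0.2400; Cmin,ss = (430/71)·f/(1−f) ≈ 1.913 mcg/mL.
Difference ≈ 3.304 − 1.913 ≈ 1.391 mcg/mL.

1.4 mcg/mL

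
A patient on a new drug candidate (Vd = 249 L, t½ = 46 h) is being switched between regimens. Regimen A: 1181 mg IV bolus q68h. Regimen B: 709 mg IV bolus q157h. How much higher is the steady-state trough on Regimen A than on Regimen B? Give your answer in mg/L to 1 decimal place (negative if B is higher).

Regimen A: f = (1/2)^(68/46) ≈ 0.3589; Cmin,ss = (1181/249)·f/(1−f) ≈ 2.655 mg/L.
Regimen B: f = (1/2)^(157/46) ≈ 0.0939; Cmin,ss = (709/249)·f/(1−f) ≈ 0.295 mg/L.
Difference ≈ 2.655 − 0.295 ≈ 2.360 mg/L.

2.4 mg/L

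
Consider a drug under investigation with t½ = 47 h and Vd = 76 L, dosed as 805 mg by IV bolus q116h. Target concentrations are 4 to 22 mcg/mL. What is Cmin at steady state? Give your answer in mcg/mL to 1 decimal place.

2.3 mcg/mL

k = ln2/t½ = ln2/47 ≈ 0.014748 h⁻¹; fraction remaining f = e^(−kτ) = e^(−0.014748×116) ≈ 0.1807.
At steady state, accumulation factor R = 1/(1 − e^(−kτ)) ≈ 1.2206.
Single-dose peak C₀ = D/Vd = 805/76 ≈ 10.592 mcg/mL.
Cmax,ss = C₀/(1 − f) ≈ 10.592/0.8193 ≈ 12.928 mcg/mL.
Steady-state trough Cmin,ss = Cmax,ss·f ≈ 12.928 × 0.1807 ≈ 2.336 mcg/mL.
Trough 2.3 mcg/mL vs MEC 4 mcg/mL: subtherapeutic.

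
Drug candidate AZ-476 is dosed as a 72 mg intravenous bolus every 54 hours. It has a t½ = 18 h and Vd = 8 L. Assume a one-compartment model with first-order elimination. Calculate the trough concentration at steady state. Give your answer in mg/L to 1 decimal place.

The dosing interval is 3 half-lives, so f = 2^(−3) = 0.125.
At steady state, R = 1/(1 − 0.125) = 8/7.
Single-dose peak C₀ = D/Vd = 72/8 = 9 mg/L.
Steady-state peak Cmax,ss = C₀·R = 9 × 8/7 ≈ 10.286 mg/L.
Steady-state trough Cmin,ss = Cmax,ss·f ≈ 10.286 × 0.125 ≈ 1.286 mg/L.

1.3 mg/L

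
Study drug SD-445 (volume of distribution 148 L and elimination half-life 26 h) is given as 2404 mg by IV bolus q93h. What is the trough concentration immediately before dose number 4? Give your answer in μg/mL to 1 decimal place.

f = (1/2)^(τ/t½) = (1/2)^(93/26) ≈ 0.0838.
C₀ = D/Vd = 2404/148 ≈ 16.243 μg/mL.
Before the 4th dose, 3 doses have been given. Superposition: Cmin = C₀·(f + f² + … + f^3).
≈ 16.243 × (0.0838 + 0.0070 + 0.0006) ≈ 16.243 × 0.0914 ≈ 1.485 μg/mL.

1.5 μg/mL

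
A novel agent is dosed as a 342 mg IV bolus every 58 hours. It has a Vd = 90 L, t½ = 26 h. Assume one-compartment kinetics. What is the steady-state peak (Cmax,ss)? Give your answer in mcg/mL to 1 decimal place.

τ/t½ = 58/26 ≈ 2.2308, so fraction remaining f = (1/2)^(58/26) ≈ 0.2130.
Accumulation ratio R = 1/(1 − f) ≈ 1/0.7870 ≈ 1.2706.
Each bolus raises the concentration by D/Vd = 342/90 ≈ 3.800 mcg/mL.
Steady-state peak Cmax,ss = C₀·R ≈ 3.800 × 1.2706 ≈ 4.828 mcg/mL.

4.8 mcg/mL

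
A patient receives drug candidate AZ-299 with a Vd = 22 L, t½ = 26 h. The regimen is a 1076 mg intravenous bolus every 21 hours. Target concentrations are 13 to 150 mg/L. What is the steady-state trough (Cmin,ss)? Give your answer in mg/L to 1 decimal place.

65.2 mg/L

k = ln2/t½ = ln2/26 ≈ 0.026660 h⁻¹; fraction remaining f = e^(−kτ) = e^(−0.026660×21) ≈ 0.5713.
Accumulation ratio R = 1/(1 − f) ≈ 1/0.4287 ≈ 2.3326.
Single-dose peak C₀ = D/Vd = 1076/22 ≈ 48.909 mg/L.
Cmax,ss = C₀/(1 − f) ≈ 48.909/0.4287 ≈ 114.087 mg/L.
Steady-state trough Cmin,ss = Cmax,ss·f ≈ 114.087 × 0.5713 ≈ 65.178 mg/L.
Trough 65.2 mg/L vs MEC 13 mg/L: adequate.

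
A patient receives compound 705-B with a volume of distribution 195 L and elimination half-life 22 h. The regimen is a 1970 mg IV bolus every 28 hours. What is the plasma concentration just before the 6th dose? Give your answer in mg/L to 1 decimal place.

f = (1/2)^(τ/t½) = (1/2)^(28/22) ≈ 0.4139.
C₀ = D/Vd = 1970/195 ≈ 10.103 mg/L.
Before the 6th dose, 5 doses have been given. Superposition: Cmin = C₀·(f + f² + … + f^5).
≈ 10.103 × (0.4139 + 0.1713 + 0.0709 + 0.0293 + 0.0121) ≈ 10.103 × 0.6975 ≈ 7.047 mg/L.

7.0 mg/L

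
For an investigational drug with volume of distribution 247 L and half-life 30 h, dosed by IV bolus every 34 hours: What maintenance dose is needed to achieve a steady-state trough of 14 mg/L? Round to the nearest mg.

4128 mg

τ/t½ = 34/30 ≈ 1.1333, so f = (1/2)^(34/30) ≈ 0.455861.
Cmin,ss = (D/Vd)·f/(1−f), so D = Cmin,ss·Vd·(1−f)/f.
D = 14 × 247 × (1−f)/f ≈ 14 × 247 × 1.19365 ≈ 4127.64 mg.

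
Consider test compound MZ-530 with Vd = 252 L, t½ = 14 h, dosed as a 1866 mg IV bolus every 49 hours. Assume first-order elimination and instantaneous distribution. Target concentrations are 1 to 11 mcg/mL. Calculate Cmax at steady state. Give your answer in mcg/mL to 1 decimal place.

τ/t½ = 49/14 ≈ 3.5, so fraction remaining f = (1/2)^(49/14) ≈ 0.0884.
At steady state, accumulation factor R = 1/(1 − e^(−kτ)) ≈ 1.0970.
Each bolus raises the concentration by D/Vd = 1866/252 ≈ 7.405 mcg/mL.
Steady-state peak Cmax,ss = C₀·R ≈ 7.405 × 1.0970 ≈ 8.123 mcg/mL.
Peak 8.1 mcg/mL vs MTC 11 mcg/mL: below toxic threshold.

8.1 mcg/mL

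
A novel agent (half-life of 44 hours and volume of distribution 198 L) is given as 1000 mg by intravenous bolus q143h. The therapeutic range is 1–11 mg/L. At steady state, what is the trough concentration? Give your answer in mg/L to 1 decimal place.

k = ln2/t½ = ln2/44 ≈ 0.015753 h⁻¹; fraction remaining f = e^(−kτ) = e^(−0.015753×143) ≈ 0.1051.
At steady state, accumulation factor R = 1/(1 − e^(−kτ)) ≈ 1.1174.
Single-dose peak C₀ = D/Vd = 1000/198 ≈ 5.051 mg/L.
Cmax,ss = C₀/(1 − f) ≈ 5.051/0.8949 ≈ 5.644 mg/L.
One interval later, Cmin,ss = Cmax,ss·e^(−kτ) ≈ 5.644 × 0.1051 ≈ 0.593 mg/L.
Trough 0.6 mg/L vs MEC 1 mg/L: subtherapeutic.

0.6 mg/L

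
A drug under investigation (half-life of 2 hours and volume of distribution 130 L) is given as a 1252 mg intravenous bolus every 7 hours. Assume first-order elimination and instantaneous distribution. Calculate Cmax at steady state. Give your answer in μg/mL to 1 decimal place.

10.6 μg/mL

Over one 7-h interval, 7/2 ≈ 3.5 half-lives elapse, leaving f ≈ 0.0884 of each dose.
At steady state, accumulation factor R = 1/(1 − e^(−kτ)) ≈ 1.0970.
Each bolus raises the concentration by D/Vd = 1252/130 ≈ 9.631 μg/mL.
Steady-state peak Cmax,ss = C₀·R ≈ 9.631 × 1.0970 ≈ 10.565 μg/mL.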